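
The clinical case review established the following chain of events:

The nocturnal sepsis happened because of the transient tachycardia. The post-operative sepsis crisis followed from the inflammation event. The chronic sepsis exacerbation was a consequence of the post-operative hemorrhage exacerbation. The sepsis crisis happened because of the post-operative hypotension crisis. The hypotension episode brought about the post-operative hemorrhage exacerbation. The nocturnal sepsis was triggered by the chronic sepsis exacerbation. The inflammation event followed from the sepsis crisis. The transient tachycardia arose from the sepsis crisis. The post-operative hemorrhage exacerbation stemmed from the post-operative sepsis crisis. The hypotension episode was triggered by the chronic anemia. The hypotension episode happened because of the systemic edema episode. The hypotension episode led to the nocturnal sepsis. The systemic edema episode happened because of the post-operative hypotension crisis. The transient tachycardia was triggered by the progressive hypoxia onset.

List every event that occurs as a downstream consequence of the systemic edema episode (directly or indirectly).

Direct effects: the hypotension episode.
2 steps out: the post-operative hemorrhage exacerbation, the nocturnal sepsis.
3 steps out: the chronic sepsis exacerbation.
Not reachable from it: the progressive hypoxia onset, the post-operative hypotension crisis, the chronic anemia, the sepsis crisis, the inflammation event, the post-operative sepsis crisis, the transient tachycardia.

the chronic sepsis exacerbation, the hypotension episode, the nocturnal sepsis, the post-operative hemorrhage exacerbation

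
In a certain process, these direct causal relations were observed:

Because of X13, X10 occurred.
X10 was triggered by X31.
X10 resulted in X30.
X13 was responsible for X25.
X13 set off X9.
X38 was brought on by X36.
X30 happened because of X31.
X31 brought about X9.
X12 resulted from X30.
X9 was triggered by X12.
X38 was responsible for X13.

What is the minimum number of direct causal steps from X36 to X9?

Shortest chain: X36 → X38 → X13 → X9.

3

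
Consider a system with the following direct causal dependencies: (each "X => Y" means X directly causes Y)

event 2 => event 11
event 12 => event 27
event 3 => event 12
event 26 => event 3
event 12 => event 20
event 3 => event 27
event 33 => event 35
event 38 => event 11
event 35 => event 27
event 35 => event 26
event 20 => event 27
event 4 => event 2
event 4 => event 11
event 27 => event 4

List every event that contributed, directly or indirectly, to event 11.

event 12, event 2, event 20, event 26, event 27, event 3, event 33, event 35, event 38, event 4

Immediate causes of event 11: event 38, event 4, event 2.
Further upstream: event 33, event 35, event 26, event 3, event 12, event 20, event 27.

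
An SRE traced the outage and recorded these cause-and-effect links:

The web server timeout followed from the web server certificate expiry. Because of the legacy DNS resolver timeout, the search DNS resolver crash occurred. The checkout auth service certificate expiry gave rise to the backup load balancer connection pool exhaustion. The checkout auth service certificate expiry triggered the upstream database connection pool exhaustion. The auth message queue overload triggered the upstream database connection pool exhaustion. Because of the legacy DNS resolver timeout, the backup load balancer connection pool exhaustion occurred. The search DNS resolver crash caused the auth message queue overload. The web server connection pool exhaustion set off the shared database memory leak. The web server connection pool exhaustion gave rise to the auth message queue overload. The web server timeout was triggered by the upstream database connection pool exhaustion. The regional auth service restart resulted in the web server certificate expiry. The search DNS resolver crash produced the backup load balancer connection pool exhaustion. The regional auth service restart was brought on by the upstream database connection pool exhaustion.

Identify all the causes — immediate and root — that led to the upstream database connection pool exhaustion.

the auth message queue overload, the checkout auth service certificate expiry, the legacy DNS resolver timeout, the search DNS resolver crash, the web server connection pool exhaustion

Immediate causes of the upstream database connection pool exhaustion: the checkout auth service certificate expiry, the auth message queue overload.
Further upstream: the web server connection pool exhaustion, the legacy DNS resolver timeout, the search DNS resolver crash.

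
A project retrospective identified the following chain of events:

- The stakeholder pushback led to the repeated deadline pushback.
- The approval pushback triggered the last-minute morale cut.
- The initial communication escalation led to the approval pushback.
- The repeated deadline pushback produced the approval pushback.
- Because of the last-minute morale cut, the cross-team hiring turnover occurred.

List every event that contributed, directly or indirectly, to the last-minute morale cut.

the approval pushback, the initial communication escalation, the repeated deadline pushback, the stakeholder pushback

Immediate cause of the last-minute morale cut: the approval pushback.
Further upstream: the stakeholder pushback, the repeated deadline pushback, the initial communication escalation.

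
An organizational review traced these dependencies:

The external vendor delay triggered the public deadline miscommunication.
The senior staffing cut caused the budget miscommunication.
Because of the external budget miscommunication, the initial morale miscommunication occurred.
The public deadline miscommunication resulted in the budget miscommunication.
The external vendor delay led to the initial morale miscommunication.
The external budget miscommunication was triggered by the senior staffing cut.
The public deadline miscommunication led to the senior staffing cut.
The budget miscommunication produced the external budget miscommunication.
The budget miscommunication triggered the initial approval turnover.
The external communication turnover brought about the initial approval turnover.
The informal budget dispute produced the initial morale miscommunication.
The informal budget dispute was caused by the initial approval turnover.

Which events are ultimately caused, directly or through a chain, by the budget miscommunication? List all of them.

Direct effects: the initial approval turnover, the external budget miscommunication.
2 steps out: the informal budget dispute, the initial morale miscommunication.
Not reachable from it: the external vendor delay, the public deadline miscommunication, the senior staffing cut, the external communication turnover.

the external budget miscommunication, the informal budget dispute, the initial approval turnover, the initial morale miscommunication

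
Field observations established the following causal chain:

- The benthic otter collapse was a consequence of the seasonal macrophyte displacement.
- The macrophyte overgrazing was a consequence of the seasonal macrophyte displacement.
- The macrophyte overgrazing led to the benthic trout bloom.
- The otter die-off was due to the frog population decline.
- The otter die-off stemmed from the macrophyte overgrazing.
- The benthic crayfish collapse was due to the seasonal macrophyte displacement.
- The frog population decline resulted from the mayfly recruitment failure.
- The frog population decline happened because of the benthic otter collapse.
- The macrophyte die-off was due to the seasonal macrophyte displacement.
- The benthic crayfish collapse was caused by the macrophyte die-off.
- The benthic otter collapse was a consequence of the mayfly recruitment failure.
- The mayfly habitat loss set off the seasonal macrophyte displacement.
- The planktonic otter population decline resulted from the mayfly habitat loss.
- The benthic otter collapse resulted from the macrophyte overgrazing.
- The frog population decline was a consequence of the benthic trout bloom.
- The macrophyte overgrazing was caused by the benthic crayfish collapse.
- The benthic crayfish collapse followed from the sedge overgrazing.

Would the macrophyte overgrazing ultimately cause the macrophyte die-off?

No

The macrophyte overgrazing leads to the benthic otter collapse, the benthic trout bloom, the frog population decline, the otter die-off; the macrophyte die-off is not among them.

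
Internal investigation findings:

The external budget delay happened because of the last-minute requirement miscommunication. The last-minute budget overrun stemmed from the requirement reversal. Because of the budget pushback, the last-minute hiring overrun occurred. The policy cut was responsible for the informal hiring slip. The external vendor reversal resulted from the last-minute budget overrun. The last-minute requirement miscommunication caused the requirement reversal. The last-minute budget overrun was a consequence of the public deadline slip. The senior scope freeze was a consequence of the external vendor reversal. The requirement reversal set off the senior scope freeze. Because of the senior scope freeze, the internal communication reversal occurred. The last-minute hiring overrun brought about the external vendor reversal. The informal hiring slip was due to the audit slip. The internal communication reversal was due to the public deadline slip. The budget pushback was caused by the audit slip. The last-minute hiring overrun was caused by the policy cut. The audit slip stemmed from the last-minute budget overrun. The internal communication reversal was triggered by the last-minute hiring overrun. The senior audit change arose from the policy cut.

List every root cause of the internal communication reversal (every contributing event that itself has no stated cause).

the last-minute requirement miscommunication, the policy cut, the public deadline slip

Tracing upstream from the internal communication reversal: the internal communication reversal ← the senior scope freeze ← the requirement reversal ← the last-minute requirement miscommunication.
A separate upstream branch: the internal communication reversal ← the public deadline slip.
A separate upstream branch: the internal communication reversal ← the last-minute hiring overrun ← the policy cut.
Each of those chain origins has no stated cause.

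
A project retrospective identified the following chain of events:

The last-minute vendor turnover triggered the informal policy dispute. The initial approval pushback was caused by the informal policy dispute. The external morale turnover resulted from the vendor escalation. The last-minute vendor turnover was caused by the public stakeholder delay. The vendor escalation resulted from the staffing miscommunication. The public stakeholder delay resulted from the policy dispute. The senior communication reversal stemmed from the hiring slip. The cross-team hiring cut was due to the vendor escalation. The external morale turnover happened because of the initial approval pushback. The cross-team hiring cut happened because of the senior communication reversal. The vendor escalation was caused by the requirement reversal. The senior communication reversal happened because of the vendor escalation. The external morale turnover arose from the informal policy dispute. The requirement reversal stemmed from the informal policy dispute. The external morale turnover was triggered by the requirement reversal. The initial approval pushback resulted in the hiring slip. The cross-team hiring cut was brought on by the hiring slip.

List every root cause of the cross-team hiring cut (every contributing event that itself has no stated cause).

the policy dispute, the staffing miscommunication

Tracing upstream from the cross-team hiring cut: the cross-team hiring cut ← the vendor escalation ← the requirement reversal ← the informal policy dispute ← the last-minute vendor turnover ← the public stakeholder delay ← the policy dispute.
A separate upstream branch: the cross-team hiring cut ← the vendor escalation ← the staffing miscommunication.
Each of those chain origins has no stated cause.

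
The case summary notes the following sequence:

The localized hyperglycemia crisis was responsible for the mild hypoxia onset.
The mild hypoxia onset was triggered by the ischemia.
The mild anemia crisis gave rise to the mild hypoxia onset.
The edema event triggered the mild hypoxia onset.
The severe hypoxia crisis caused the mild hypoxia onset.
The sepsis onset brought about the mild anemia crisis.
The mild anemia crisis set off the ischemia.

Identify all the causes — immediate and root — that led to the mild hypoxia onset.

the edema event, the ischemia, the localized hyperglycemia crisis, the mild anemia crisis, the sepsis onset, the severe hypoxia crisis

Immediate causes of the mild hypoxia onset: the localized hyperglycemia crisis, the edema event, the severe hypoxia crisis, the mild anemia crisis, the ischemia.
Further upstream: the sepsis onset.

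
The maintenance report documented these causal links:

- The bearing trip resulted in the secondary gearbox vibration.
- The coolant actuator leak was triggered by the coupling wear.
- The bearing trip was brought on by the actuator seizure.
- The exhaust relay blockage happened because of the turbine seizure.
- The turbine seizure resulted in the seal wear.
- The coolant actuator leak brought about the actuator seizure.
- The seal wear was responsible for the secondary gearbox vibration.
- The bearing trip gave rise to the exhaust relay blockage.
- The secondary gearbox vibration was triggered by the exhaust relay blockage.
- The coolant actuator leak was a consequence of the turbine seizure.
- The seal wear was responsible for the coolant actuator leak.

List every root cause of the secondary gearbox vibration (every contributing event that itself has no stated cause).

Tracing upstream from the secondary gearbox vibration: the secondary gearbox vibration ← the seal wear ← the turbine seizure.
A separate upstream branch: the secondary gearbox vibration ← the bearing trip ← the actuator seizure ← the coolant actuator leak ← the coupling wear.
Each of those chain origins has no stated cause.

the coupling wear, the turbine seizure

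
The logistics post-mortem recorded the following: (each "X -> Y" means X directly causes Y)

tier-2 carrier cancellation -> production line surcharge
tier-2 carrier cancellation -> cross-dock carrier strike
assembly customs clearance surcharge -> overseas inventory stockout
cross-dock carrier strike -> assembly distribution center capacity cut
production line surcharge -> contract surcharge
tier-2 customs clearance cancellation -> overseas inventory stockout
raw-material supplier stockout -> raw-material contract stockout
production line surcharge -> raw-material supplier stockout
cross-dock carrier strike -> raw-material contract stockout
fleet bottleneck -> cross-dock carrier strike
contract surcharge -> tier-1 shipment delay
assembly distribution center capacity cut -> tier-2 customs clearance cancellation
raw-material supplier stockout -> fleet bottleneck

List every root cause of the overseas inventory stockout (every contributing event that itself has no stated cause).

the assembly customs clearance surcharge, the tier-2 carrier cancellation

Tracing upstream from the overseas inventory stockout: the overseas inventory stockout ← the tier-2 customs clearance cancellation ← the assembly distribution center capacity cut ← the cross-dock carrier strike ← the tier-2 carrier cancellation.
A separate upstream branch: the overseas inventory stockout ← the assembly customs clearance surcharge.
Each of those chain origins has no stated cause.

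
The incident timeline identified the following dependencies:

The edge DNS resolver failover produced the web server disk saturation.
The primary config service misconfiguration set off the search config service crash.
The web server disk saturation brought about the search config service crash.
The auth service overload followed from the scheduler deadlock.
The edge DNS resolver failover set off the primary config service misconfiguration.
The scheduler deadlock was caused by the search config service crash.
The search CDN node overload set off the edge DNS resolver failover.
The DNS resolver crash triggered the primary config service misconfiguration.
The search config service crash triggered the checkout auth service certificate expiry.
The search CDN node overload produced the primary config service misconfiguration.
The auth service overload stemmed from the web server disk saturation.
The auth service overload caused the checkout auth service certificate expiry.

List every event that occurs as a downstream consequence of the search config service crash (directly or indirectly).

Direct effects: the scheduler deadlock, the checkout auth service certificate expiry.
2 steps out: the auth service overload.
Not reachable from it: the search CDN node overload, the edge DNS resolver failover, the web server disk saturation, the primary config service misconfiguration, the DNS resolver crash.

the auth service overload, the checkout auth service certificate expiry, the scheduler deadlock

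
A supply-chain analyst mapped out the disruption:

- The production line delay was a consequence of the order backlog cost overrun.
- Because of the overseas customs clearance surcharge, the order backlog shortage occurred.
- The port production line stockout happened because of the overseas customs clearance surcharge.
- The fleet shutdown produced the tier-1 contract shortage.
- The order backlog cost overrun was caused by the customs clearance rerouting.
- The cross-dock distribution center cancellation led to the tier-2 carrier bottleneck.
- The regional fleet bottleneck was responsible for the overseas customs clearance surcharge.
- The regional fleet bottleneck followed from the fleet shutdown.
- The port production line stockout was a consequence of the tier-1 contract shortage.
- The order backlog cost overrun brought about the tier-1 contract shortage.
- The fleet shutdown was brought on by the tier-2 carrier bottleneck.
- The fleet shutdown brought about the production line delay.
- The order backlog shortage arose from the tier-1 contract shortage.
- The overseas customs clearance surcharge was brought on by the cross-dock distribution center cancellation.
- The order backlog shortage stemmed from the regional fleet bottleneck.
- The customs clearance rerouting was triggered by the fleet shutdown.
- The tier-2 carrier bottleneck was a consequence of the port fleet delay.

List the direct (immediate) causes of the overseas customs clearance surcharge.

the cross-dock distribution center cancellation, the regional fleet bottleneck

Upstream contributors include the tier-2 carrier bottleneck, the fleet shutdown, the port fleet delay, but only the cross-dock distribution center cancellation, the regional fleet bottleneck feed directly into the overseas customs clearance surcharge.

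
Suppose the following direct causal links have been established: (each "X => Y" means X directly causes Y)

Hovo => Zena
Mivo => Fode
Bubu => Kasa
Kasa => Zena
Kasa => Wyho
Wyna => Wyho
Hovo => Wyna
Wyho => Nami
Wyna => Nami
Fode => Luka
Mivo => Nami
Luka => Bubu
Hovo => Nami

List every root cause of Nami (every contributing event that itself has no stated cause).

Hovo, Mivo

Tracing upstream from Nami: Nami ← Mivo.
A separate upstream branch: Nami ← Hovo.
Each of those chain origins has no stated cause.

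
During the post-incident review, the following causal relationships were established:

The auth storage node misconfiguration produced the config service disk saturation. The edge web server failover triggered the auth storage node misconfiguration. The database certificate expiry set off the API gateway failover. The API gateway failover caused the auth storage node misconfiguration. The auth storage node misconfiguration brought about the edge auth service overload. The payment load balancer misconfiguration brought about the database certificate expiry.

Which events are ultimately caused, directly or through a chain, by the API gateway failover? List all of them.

Direct effects: the auth storage node misconfiguration.
2 steps out: the edge auth service overload, the config service disk saturation.
Not reachable from it: the payment load balancer misconfiguration, the database certificate expiry, the edge web server failover.

the auth storage node misconfiguration, the config service disk saturation, the edge auth service overload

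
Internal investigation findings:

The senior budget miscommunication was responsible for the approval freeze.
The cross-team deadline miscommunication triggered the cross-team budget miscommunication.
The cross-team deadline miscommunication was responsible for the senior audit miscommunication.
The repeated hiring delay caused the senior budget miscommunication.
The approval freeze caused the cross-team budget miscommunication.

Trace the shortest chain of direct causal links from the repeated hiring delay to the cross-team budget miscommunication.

the repeated hiring delay → the senior budget miscommunication → the approval freeze → the cross-team budget miscommunication

the repeated hiring delay → the senior budget miscommunication
the senior budget miscommunication → the approval freeze
the approval freeze → the cross-team budget miscommunication
Length: 3 steps.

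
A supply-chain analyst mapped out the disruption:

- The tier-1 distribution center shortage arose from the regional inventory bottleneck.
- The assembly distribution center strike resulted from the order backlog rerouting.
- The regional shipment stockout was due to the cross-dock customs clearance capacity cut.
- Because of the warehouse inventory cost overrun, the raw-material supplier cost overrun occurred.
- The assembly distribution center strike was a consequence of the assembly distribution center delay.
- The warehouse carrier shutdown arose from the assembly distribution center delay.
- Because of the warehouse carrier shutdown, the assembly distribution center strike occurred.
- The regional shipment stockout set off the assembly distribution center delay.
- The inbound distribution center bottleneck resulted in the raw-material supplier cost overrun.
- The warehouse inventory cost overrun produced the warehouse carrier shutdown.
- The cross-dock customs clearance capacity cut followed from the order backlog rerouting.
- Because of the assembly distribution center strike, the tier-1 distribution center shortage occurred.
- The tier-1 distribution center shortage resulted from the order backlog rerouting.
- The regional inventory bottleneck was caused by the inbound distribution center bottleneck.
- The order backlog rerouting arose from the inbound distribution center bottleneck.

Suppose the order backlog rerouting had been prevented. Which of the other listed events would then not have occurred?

the assembly distribution center delay, the cross-dock customs clearance capacity cut, the regional shipment stockout

Downstream of the order backlog rerouting: the cross-dock customs clearance capacity cut, the regional shipment stockout, the assembly distribution center delay, the warehouse carrier shutdown, the assembly distribution center strike, the tier-1 distribution center shortage.
Of those, still caused via another path: the warehouse carrier shutdown, the assembly distribution center strike, the tier-1 distribution center shortage.
The remainder have no surviving cause.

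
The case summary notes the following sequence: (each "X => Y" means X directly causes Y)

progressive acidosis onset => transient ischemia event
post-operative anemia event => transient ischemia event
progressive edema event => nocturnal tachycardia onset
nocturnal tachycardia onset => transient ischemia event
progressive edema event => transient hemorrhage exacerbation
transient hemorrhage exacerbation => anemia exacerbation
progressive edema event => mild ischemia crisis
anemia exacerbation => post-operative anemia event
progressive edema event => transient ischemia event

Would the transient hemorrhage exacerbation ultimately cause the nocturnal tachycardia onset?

The transient hemorrhage exacerbation leads to the anemia exacerbation, the post-operative anemia event, the transient ischemia event; the nocturnal tachycardia onset is not among them.

No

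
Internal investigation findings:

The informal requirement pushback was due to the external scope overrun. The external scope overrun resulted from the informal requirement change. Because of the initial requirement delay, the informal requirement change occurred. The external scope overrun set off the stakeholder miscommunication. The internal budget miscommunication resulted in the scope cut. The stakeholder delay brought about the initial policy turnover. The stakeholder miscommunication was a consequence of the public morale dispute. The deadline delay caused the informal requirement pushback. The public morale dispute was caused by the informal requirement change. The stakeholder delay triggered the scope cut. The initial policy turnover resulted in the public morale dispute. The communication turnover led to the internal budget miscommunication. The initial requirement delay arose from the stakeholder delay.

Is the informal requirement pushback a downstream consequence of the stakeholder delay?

Yes

There is a causal chain: the stakeholder delay → the initial requirement delay → the informal requirement change → the external scope overrun → the informal requirement pushback.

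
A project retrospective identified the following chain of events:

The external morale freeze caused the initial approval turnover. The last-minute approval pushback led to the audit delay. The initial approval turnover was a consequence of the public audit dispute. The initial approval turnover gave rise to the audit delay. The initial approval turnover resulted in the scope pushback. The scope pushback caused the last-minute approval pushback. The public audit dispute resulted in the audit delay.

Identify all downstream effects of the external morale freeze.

the audit delay, the initial approval turnover, the last-minute approval pushback, the scope pushback

Direct effects: the initial approval turnover.
2 steps out: the scope pushback, the audit delay.
3 steps out: the last-minute approval pushback.
Not reachable from it: the public audit dispute.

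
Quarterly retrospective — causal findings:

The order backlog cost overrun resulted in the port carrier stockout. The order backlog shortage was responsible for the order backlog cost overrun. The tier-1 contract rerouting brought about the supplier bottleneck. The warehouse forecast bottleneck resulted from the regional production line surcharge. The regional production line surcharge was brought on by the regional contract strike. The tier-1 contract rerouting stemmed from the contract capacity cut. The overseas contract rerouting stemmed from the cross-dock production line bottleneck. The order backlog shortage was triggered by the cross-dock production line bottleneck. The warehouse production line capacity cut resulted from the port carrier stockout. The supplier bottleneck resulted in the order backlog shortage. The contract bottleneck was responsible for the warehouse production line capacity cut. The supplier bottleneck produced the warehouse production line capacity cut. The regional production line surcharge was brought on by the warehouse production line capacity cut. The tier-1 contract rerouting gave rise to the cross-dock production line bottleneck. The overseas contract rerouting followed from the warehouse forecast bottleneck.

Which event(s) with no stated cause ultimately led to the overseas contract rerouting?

the contract bottleneck, the contract capacity cut, the regional contract strike

Tracing upstream from the overseas contract rerouting: the overseas contract rerouting ← the cross-dock production line bottleneck ← the tier-1 contract rerouting ← the contract capacity cut.
A separate upstream branch: the overseas contract rerouting ← the warehouse forecast bottleneck ← the regional production line surcharge ← the warehouse production line capacity cut ← the contract bottleneck.
A separate upstream branch: the overseas contract rerouting ← the warehouse forecast bottleneck ← the regional production line surcharge ← the regional contract strike.
Each of those chain origins has no stated cause.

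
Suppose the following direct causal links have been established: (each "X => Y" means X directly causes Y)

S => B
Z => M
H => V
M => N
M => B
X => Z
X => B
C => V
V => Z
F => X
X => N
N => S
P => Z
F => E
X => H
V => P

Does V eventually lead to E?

V leads to P, Z, M, N, S, B; E is not among them.

No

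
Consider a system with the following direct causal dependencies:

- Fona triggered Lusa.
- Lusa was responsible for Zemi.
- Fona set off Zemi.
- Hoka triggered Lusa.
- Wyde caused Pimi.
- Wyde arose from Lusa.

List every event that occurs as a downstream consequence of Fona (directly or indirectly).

Lusa, Pimi, Wyde, Zemi

Direct effects: Lusa, Zemi.
2 steps out: Wyde.
3 steps out: Pimi.
Not reachable from it: Hoka.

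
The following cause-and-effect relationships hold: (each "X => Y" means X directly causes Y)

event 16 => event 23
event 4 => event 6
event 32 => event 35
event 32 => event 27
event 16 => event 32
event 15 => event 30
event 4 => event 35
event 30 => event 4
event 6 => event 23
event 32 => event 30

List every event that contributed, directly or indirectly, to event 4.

Immediate cause of event 4: event 30.
Further upstream: event 16, event 32, event 15.

event 15, event 16, event 30, event 32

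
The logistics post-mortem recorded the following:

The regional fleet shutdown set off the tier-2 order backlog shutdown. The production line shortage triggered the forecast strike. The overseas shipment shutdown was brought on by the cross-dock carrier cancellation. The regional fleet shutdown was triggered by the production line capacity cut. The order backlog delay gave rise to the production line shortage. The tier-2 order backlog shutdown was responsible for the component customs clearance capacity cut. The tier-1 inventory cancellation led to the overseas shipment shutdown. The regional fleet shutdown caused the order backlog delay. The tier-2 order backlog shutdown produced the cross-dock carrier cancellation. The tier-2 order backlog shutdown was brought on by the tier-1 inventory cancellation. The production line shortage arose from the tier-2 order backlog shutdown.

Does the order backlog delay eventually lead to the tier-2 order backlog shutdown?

The order backlog delay leads to the production line shortage, the forecast strike; the tier-2 order backlog shutdown is not among them.

No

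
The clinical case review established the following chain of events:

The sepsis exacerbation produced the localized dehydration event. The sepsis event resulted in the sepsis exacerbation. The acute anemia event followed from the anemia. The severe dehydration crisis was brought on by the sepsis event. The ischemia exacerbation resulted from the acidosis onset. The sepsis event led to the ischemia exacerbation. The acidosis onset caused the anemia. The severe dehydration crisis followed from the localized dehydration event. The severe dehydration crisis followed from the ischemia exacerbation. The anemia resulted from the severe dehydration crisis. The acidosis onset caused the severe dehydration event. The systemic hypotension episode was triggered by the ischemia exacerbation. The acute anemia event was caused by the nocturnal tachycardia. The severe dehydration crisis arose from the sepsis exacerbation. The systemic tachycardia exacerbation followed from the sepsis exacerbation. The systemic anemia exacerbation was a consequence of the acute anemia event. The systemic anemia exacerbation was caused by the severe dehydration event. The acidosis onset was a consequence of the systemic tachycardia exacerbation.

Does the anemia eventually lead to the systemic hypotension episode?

The anemia leads to the acute anemia event, the systemic anemia exacerbation; the systemic hypotension episode is not among them.

No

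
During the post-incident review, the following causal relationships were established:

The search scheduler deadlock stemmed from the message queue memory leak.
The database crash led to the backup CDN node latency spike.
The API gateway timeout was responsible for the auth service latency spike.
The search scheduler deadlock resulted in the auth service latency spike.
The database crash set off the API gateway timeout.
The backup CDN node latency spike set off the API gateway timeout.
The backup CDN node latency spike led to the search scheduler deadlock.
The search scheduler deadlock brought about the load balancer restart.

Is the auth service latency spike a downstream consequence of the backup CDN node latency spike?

Yes

There is a causal chain: the backup CDN node latency spike → the search scheduler deadlock → the auth service latency spike.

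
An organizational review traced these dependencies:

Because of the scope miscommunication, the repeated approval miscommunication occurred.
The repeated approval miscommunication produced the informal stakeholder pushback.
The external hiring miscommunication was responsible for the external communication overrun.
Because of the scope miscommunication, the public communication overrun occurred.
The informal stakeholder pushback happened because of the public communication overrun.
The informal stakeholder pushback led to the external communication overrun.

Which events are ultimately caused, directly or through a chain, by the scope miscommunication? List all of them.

the external communication overrun, the informal stakeholder pushback, the public communication overrun, the repeated approval miscommunication

Direct effects: the public communication overrun, the repeated approval miscommunication.
2 steps out: the informal stakeholder pushback.
3 steps out: the external communication overrun.
Not reachable from it: the external hiring miscommunication.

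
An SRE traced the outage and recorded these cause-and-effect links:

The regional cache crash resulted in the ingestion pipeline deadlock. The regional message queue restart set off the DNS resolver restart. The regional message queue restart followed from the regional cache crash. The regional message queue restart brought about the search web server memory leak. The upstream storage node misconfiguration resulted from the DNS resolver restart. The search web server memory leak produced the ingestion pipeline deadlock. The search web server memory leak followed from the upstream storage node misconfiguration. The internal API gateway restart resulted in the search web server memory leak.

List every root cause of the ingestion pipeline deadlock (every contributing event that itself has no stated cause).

Tracing upstream from the ingestion pipeline deadlock: the ingestion pipeline deadlock ← the search web server memory leak ← the internal API gateway restart.
A separate upstream branch: the ingestion pipeline deadlock ← the regional cache crash.
Each of those chain origins has no stated cause.

the internal API gateway restart, the regional cache crash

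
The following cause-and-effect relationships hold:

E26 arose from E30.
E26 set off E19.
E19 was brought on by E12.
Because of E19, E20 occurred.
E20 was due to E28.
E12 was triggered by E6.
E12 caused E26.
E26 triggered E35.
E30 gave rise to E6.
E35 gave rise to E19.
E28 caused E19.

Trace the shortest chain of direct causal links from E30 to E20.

E30 → E26 → E19 → E20

E30 → E26
E26 → E19
E19 → E20
Length: 3 steps.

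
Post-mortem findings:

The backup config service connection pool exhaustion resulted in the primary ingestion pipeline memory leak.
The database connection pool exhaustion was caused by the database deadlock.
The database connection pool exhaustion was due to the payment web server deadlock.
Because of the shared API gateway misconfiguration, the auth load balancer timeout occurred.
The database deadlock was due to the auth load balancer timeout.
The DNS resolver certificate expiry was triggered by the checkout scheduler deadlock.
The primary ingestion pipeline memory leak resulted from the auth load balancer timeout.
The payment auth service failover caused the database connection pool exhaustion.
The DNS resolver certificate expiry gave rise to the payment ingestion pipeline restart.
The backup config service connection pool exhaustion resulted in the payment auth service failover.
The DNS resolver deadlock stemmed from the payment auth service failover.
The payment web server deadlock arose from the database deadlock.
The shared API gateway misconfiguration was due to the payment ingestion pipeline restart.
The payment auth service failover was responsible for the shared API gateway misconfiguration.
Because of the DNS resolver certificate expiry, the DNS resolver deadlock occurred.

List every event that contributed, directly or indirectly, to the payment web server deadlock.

Immediate cause of the payment web server deadlock: the database deadlock.
Further upstream: the backup config service connection pool exhaustion, the payment auth service failover, the checkout scheduler deadlock, the DNS resolver certificate expiry, the payment ingestion pipeline restart, the shared API gateway misconfiguration, the auth load balancer timeout.

the DNS resolver certificate expiry, the auth load balancer timeout, the backup config service connection pool exhaustion, the checkout scheduler deadlock, the database deadlock, the payment auth service failover, the payment ingestion pipeline restart, the shared API gateway misconfiguration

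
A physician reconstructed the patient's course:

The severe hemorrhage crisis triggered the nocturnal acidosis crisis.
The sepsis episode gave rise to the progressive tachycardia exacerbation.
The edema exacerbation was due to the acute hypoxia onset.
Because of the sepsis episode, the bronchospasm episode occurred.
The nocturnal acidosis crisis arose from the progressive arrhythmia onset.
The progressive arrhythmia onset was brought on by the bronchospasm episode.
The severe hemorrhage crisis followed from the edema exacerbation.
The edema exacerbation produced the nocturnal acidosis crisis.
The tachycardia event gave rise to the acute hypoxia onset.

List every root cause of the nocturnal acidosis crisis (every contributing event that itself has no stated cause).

Tracing upstream from the nocturnal acidosis crisis: the nocturnal acidosis crisis ← the progressive arrhythmia onset ← the bronchospasm episode ← the sepsis episode.
A separate upstream branch: the nocturnal acidosis crisis ← the edema exacerbation ← the acute hypoxia onset ← the tachycardia event.
Each of those chain origins has no stated cause.

the sepsis episode, the tachycardia event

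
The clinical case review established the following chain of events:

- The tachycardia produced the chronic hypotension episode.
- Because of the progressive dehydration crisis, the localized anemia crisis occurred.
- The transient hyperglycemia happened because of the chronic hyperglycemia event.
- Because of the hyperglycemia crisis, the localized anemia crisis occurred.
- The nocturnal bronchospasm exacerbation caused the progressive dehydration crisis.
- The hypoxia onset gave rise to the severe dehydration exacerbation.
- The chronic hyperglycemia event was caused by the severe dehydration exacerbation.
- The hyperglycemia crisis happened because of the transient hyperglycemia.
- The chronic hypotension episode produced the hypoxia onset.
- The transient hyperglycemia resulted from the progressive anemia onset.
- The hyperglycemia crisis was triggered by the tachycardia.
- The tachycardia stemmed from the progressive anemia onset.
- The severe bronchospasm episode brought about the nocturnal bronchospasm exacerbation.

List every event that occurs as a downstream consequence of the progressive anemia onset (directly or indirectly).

the chronic hyperglycemia event, the chronic hypotension episode, the hyperglycemia crisis, the hypoxia onset, the localized anemia crisis, the severe dehydration exacerbation, the tachycardia, the transient hyperglycemia

Direct effects: the tachycardia, the transient hyperglycemia.
2 steps out: the chronic hypotension episode, the hyperglycemia crisis.
3 steps out: the hypoxia onset, the localized anemia crisis.
4 steps out: the severe dehydration exacerbation.
5 steps out: the chronic hyperglycemia event.
Not reachable from it: the severe bronchospasm episode, the nocturnal bronchospasm exacerbation, the progressive dehydration crisis.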